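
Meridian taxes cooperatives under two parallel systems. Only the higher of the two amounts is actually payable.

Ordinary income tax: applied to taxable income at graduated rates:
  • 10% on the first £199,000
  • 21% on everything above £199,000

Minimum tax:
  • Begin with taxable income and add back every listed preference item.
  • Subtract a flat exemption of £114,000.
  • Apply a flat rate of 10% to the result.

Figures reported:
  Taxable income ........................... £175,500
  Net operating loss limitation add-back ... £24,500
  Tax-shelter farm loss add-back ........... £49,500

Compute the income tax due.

Minimum tax:
  Adjusted income: £175,500 + £24,500 + £49,500 = £249,500
  Less exemption £114,000 → base £135,500
  £135,500 × 10% = £13,550

Ordinary income tax:
  £175,500 × 10% = £17,550

£17,550 > £13,550, so the ordinary income tax governs.

£17,550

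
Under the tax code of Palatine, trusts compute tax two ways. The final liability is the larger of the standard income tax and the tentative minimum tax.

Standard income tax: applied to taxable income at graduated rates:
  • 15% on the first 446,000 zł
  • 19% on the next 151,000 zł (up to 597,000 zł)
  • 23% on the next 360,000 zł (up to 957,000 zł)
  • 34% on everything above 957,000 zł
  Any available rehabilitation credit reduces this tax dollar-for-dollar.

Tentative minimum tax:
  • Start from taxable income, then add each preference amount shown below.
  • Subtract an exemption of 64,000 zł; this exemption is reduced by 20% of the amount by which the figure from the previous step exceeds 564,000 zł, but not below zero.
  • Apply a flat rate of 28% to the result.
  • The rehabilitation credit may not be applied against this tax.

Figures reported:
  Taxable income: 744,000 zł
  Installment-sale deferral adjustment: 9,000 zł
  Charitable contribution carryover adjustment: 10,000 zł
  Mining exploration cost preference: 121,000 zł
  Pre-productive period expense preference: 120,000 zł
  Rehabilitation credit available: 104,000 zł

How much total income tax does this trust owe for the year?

Standard income tax:
  446,000 zł × 15% = 66,900 zł
  151,000 zł × 19% = 28,690 zł
  147,000 zł × 23% = 33,810 zł
  → 129,400 zł
  Less rehabilitation credit 104,000 zł → 25,400 zł

Tentative minimum tax:
  Adjusted income: 744,000 zł + 9,000 zł + 10,000 zł + 121,000 zł + 120,000 zł = 1,004,000 zł
  Exemption: 20% × (1,004,000 zł − 564,000 zł) = 88,000 zł ≥ 64,000 zł, so the exemption is fully phased out
  Base: 1,004,000 zł − 0 zł = 1,004,000 zł
  1,004,000 zł × 28% = 281,120 zł

281,120 zł > 25,400 zł, so the tentative minimum tax is the binding amount.

281,120 zł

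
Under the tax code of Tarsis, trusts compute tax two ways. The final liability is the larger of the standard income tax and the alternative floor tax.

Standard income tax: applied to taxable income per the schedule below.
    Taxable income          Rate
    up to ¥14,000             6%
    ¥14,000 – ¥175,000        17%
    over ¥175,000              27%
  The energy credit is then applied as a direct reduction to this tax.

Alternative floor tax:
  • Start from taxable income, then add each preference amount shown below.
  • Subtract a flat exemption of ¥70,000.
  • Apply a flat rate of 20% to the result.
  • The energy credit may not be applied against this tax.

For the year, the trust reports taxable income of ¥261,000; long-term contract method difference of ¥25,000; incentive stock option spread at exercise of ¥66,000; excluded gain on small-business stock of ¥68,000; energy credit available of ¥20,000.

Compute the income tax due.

¥70,000

Standard income tax:
  ¥14,000 × 6% = ¥840
  ¥161,000 × 17% = ¥27,370
  ¥86,000 × 27% = ¥23,220
  → ¥51,430
  Less energy credit ¥20,000 → ¥31,430

Alternative floor tax:
  Adjusted income: ¥261,000 + ¥25,000 + ¥66,000 + ¥68,000 = ¥420,000
  Less exemption ¥70,000 → base ¥350,000
  ¥350,000 × 20% = ¥70,000

¥70,000 > ¥31,430, so the alternative floor tax is the binding amount.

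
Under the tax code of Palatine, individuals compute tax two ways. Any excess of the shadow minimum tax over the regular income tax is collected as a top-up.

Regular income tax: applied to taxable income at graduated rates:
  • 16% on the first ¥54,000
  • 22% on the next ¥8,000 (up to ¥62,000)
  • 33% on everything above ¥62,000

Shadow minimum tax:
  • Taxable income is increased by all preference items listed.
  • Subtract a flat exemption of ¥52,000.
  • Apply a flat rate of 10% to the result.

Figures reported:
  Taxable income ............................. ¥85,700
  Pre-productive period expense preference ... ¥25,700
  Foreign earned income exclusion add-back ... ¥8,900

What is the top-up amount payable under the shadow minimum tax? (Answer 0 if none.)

¥0

Shadow minimum tax:
  Adjusted income: ¥85,700 + ¥25,700 + ¥8,900 = ¥120,300
  Less exemption ¥52,000 → base ¥68,300
  ¥68,300 × 10% = ¥6,830

Regular income tax:
  ¥54,000 × 16% = ¥8,640
  ¥8,000 × 22% = ¥1,760
  ¥23,700 × 33% = ¥7,821
  → ¥18,221

¥6,830 ≤ ¥18,221, so no add-on is due.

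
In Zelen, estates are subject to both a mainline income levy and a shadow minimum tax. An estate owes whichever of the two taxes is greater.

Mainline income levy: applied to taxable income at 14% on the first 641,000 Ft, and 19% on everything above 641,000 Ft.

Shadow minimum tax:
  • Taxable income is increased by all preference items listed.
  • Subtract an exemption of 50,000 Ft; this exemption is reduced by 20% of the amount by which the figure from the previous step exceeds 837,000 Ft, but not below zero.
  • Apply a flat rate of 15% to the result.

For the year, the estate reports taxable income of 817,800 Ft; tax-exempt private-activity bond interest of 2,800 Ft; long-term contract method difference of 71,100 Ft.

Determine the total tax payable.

Mainline income levy:
  641,000 Ft × 14% = 89,740 Ft
  176,800 Ft × 19% = 33,592 Ft
  → 123,332 Ft

Shadow minimum tax:
  Adjusted income: 817,800 Ft + 2,800 Ft + 71,100 Ft = 891,700 Ft
  Exemption: 50,000 Ft − 20% × (891,700 Ft − 837,000 Ft) = 50,000 Ft − 10,940 Ft = 39,060 Ft
  Base: 891,700 Ft − 39,060 Ft = 852,640 Ft
  852,640 Ft × 15% = 127,896 Ft

127,896 Ft > 123,332 Ft, so the shadow minimum tax is the binding amount.

127,896 Ft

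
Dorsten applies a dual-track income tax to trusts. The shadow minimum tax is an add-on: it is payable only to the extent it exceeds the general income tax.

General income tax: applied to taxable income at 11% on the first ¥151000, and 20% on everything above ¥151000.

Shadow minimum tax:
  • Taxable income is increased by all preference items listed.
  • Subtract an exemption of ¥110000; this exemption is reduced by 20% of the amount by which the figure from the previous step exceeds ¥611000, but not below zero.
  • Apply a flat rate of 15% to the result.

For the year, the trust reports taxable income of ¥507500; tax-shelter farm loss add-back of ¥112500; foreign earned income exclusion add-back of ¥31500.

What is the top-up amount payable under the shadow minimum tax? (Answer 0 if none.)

¥0

General income tax:
  ¥151000 × 11% = ¥16610
  ¥356500 × 20% = ¥71300
  → ¥87910

Shadow minimum tax:
  Adjusted income: ¥507500 + ¥112500 + ¥31500 = ¥651500
  Exemption: ¥110000 − 20% × (¥651500 − ¥611000) = ¥110000 − ¥8100 = ¥101900
  Base: ¥651500 − ¥101900 = ¥549600
  ¥549600 × 15% = ¥82440

¥82440 ≤ ¥87910, so no add-on is due.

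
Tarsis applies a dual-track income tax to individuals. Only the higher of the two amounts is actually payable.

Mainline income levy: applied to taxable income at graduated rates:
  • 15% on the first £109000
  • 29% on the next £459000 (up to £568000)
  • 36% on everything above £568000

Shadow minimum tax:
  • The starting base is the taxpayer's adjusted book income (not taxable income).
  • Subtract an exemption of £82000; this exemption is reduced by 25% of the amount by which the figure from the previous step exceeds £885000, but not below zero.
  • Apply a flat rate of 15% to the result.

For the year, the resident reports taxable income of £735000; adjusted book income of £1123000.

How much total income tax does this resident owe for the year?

Mainline income levy:
  £109000 × 15% = £16350
  £459000 × 29% = £133110
  £167000 × 36% = £60120
  → £209580

Shadow minimum tax:
  Base (adjusted book income): £1123000
  Exemption: £82000 − 25% × (£1123000 − £885000) = £82000 − £59500 = £22500
  Base: £1123000 − £22500 = £1100500
  £1100500 × 15% = £165075

£209580 > £165075, so the mainline income levy governs.

£209580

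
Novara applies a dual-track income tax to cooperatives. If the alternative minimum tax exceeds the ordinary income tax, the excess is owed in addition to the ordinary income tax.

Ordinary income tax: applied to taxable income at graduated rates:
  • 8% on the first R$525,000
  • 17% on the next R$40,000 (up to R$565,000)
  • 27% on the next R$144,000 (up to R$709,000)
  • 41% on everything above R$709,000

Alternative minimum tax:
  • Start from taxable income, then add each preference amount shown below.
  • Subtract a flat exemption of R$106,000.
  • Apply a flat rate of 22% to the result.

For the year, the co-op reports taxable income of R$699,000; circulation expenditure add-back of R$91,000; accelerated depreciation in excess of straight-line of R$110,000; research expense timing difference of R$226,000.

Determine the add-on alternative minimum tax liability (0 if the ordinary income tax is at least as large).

R$139,420

Alternative minimum tax:
  Adjusted income: R$699,000 + R$91,000 + R$110,000 + R$226,000 = R$1,126,000
  Less exemption R$106,000 → base R$1,020,000
  R$1,020,000 × 22% = R$224,400

Ordinary income tax:
  R$525,000 × 8% = R$42,000
  R$40,000 × 17% = R$6,800
  R$134,000 × 27% = R$36,180
  → R$84,980

Excess of alternative minimum tax over ordinary income tax: R$224,400 − R$84,980 = R$139,420.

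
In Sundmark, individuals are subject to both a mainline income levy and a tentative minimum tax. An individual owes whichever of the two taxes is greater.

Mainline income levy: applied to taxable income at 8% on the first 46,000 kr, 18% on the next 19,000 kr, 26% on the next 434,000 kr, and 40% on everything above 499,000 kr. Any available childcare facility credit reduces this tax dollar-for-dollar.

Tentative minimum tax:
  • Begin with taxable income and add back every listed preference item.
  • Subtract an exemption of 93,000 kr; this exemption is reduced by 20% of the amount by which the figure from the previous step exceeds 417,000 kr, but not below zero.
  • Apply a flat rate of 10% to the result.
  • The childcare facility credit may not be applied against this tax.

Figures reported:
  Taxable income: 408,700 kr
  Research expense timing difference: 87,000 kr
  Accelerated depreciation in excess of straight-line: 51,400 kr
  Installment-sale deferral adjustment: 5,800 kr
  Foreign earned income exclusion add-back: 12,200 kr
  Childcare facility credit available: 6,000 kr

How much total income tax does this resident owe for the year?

90,462 kr

Mainline income levy:
  46,000 kr × 8% = 3,680 kr
  19,000 kr × 18% = 3,420 kr
  343,700 kr × 26% = 89,362 kr
  → 96,462 kr
  Less childcare facility credit 6,000 kr → 90,462 kr

Tentative minimum tax:
  Adjusted income: 408,700 kr + 87,000 kr + 51,400 kr + 5,800 kr + 12,200 kr = 565,100 kr
  Exemption: 93,000 kr − 20% × (565,100 kr − 417,000 kr) = 93,000 kr − 29,620 kr = 63,380 kr
  Base: 565,100 kr − 63,380 kr = 501,720 kr
  501,720 kr × 10% = 50,172 kr

90,462 kr > 50,172 kr, so the mainline income levy governs.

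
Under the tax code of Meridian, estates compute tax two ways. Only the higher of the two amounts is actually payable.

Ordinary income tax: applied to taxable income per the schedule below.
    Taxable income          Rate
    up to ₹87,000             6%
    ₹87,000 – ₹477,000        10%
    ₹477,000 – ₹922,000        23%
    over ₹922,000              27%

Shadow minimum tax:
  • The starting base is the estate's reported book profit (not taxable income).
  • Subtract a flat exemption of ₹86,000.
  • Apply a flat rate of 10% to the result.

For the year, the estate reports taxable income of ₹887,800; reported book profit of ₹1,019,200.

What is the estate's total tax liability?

Ordinary income tax:
  ₹87,000 × 6% = ₹5,220
  ₹390,000 × 10% = ₹39,000
  ₹410,800 × 23% = ₹94,484
  → ₹138,704

Shadow minimum tax:
  Base (reported book profit): ₹1,019,200
  Less exemption ₹86,000 → base ₹933,200
  ₹933,200 × 10% = ₹93,320

₹138,704 > ₹93,320, so the ordinary income tax governs.

₹138,704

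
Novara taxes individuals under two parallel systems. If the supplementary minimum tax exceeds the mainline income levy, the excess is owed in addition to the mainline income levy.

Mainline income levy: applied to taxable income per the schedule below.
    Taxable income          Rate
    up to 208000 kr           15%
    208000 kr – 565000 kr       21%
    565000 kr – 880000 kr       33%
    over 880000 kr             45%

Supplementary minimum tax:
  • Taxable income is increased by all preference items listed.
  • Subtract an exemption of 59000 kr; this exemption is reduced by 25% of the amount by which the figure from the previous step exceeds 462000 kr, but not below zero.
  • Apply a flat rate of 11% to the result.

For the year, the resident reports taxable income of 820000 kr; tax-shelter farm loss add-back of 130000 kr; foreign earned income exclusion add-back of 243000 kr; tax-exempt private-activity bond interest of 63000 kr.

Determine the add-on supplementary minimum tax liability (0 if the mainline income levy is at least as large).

0 kr

Mainline income levy:
  208000 kr × 15% = 31200 kr
  357000 kr × 21% = 74970 kr
  255000 kr × 33% = 84150 kr
  → 190320 kr

Supplementary minimum tax:
  Adjusted income: 820000 kr + 130000 kr + 243000 kr + 63000 kr = 1256000 kr
  Exemption: 25% × (1256000 kr − 462000 kr) = 198500 kr ≥ 59000 kr, so the exemption is fully phased out
  Base: 1256000 kr − 0 kr = 1256000 kr
  1256000 kr × 11% = 138160 kr

138160 kr ≤ 190320 kr, so no add-on is due.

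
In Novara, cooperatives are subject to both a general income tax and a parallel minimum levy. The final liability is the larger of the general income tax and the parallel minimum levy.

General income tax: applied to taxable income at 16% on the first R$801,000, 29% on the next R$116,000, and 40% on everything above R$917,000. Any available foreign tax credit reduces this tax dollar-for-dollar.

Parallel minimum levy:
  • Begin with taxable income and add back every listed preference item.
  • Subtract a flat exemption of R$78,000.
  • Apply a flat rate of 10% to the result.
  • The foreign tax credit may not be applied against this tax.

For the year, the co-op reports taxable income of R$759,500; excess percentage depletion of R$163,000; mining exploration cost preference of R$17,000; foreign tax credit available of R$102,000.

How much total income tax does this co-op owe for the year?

General income tax:
  R$759,500 × 16% = R$121,520
  Less foreign tax credit R$102,000 → R$19,520

Parallel minimum levy:
  Adjusted income: R$759,500 + R$163,000 + R$17,000 = R$939,500
  Less exemption R$78,000 → base R$861,500
  R$861,500 × 10% = R$86,150

R$86,150 > R$19,520, so the parallel minimum levy is the binding amount.

R$86,150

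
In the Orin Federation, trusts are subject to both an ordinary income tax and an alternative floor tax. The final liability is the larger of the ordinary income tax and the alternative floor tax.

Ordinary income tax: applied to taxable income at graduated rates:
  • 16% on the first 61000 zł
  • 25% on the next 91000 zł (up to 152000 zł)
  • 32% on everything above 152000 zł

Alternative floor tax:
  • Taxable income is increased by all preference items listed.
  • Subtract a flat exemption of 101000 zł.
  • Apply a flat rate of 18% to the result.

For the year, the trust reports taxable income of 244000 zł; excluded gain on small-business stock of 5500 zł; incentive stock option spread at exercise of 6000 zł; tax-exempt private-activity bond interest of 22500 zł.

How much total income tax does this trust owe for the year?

61950 zł

Ordinary income tax:
  61000 zł × 16% = 9760 zł
  91000 zł × 25% = 22750 zł
  92000 zł × 32% = 29440 zł
  → 61950 zł

Alternative floor tax:
  Adjusted income: 244000 zł + 5500 zł + 6000 zł + 22500 zł = 278000 zł
  Less exemption 101000 zł → base 177000 zł
  177000 zł × 18% = 31860 zł

61950 zł > 31860 zł, so the ordinary income tax governs.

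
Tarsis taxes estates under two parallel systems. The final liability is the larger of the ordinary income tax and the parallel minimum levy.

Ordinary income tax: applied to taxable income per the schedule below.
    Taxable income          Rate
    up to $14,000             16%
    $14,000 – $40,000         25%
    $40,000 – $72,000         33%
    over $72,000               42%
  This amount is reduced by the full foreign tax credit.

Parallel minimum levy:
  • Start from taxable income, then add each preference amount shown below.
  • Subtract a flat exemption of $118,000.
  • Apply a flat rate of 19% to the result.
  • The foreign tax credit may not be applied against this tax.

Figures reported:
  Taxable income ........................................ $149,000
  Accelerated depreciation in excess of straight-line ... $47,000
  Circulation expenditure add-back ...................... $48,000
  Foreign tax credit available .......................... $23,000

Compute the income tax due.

$28,640

Parallel minimum levy:
  Adjusted income: $149,000 + $47,000 + $48,000 = $244,000
  Less exemption $118,000 → base $126,000
  $126,000 × 19% = $23,940

Ordinary income tax:
  $14,000 × 16% = $2,240
  $26,000 × 25% = $6,500
  $32,000 × 33% = $10,560
  $77,000 × 42% = $32,340
  → $51,640
  Less foreign tax credit $23,000 → $28,640

$28,640 > $23,940, so the ordinary income tax governs.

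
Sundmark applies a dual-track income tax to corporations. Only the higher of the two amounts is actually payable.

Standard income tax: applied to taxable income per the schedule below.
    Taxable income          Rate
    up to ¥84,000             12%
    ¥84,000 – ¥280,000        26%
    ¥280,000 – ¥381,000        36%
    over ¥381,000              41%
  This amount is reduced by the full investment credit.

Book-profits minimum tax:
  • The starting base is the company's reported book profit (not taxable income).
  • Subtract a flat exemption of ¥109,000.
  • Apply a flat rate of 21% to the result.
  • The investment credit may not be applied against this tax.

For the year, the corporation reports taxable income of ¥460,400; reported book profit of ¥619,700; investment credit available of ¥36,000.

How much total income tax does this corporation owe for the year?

Book-profits minimum tax:
  Base (reported book profit): ¥619,700
  Less exemption ¥109,000 → base ¥510,700
  ¥510,700 × 21% = ¥107,247

Standard income tax:
  ¥84,000 × 12% = ¥10,080
  ¥196,000 × 26% = ¥50,960
  ¥101,000 × 36% = ¥36,360
  ¥79,400 × 41% = ¥32,554
  → ¥129,954
  Less investment credit ¥36,000 → ¥93,954

¥107,247 > ¥93,954, so the book-profits minimum tax is the binding amount.

¥107,247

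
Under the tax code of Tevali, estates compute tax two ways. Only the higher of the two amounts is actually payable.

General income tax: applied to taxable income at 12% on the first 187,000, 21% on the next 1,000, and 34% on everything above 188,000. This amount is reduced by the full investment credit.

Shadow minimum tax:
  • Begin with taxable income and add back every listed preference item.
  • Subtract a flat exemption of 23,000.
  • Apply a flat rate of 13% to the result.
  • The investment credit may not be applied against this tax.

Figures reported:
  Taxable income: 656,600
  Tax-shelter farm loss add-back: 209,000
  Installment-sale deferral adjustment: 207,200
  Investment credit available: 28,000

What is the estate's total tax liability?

Shadow minimum tax:
  Adjusted income: 656,600 + 209,000 + 207,200 = 1,072,800
  Less exemption 23,000 → base 1,049,800
  1,049,800 × 13% = 136,474

General income tax:
  187,000 × 12% = 22,440
  1,000 × 21% = 210
  468,600 × 34% = 159,324
  → 181,974
  Less investment credit 28,000 → 153,974

153,974 > 136,474, so the general income tax governs.

153,974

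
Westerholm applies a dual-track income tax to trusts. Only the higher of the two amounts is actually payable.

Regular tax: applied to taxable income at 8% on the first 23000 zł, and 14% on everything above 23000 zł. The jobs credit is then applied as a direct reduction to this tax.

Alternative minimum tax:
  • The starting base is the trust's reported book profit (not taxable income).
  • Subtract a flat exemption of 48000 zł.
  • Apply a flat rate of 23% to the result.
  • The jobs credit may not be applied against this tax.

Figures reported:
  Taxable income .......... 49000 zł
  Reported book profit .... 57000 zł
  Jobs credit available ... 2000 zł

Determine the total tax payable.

3480 zł

Regular tax:
  23000 zł × 8% = 1840 zł
  26000 zł × 14% = 3640 zł
  → 5480 zł
  Less jobs credit 2000 zł → 3480 zł

Alternative minimum tax:
  Base (reported book profit): 57000 zł
  Less exemption 48000 zł → base 9000 zł
  9000 zł × 23% = 2070 zł

3480 zł > 2070 zł, so the regular tax governs.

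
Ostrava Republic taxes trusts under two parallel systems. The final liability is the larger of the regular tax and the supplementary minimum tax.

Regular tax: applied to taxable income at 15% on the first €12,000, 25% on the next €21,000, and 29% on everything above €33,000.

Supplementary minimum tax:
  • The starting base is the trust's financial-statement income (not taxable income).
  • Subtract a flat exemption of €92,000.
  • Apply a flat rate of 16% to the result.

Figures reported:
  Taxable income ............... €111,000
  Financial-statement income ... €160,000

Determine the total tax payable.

€29,670

Supplementary minimum tax:
  Base (financial-statement income): €160,000
  Less exemption €92,000 → base €68,000
  €68,000 × 16% = €10,880

Regular tax:
  €12,000 × 15% = €1,800
  €21,000 × 25% = €5,250
  €78,000 × 29% = €22,620
  → €29,670

€29,670 > €10,880, so the regular tax governs.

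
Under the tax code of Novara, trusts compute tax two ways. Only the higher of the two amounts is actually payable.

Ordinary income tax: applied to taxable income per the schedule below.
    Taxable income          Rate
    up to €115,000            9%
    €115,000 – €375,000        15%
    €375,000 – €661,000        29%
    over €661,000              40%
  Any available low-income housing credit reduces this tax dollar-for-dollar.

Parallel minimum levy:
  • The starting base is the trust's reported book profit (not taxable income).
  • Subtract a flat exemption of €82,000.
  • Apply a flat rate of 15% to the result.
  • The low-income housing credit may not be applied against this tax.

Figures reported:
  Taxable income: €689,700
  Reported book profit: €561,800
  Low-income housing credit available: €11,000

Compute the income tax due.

€132,770

Ordinary income tax:
  €115,000 × 9% = €10,350
  €260,000 × 15% = €39,000
  €286,000 × 29% = €82,940
  €28,700 × 40% = €11,480
  → €143,770
  Less low-income housing credit €11,000 → €132,770

Parallel minimum levy:
  Base (reported book profit): €561,800
  Less exemption €82,000 → base €479,800
  €479,800 × 15% = €71,970

€132,770 > €71,970, so the ordinary income tax governs.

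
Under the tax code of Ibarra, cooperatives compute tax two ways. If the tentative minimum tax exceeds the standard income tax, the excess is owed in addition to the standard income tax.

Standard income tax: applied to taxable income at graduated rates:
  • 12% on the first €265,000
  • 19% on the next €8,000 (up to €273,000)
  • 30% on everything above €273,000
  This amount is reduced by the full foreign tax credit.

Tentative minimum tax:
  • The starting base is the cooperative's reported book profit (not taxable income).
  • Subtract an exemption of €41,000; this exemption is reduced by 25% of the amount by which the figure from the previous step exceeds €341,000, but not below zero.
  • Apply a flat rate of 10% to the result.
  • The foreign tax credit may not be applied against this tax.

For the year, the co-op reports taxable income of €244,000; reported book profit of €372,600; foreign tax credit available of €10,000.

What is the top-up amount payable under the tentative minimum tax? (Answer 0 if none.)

Standard income tax:
  €244,000 × 12% = €29,280
  Less foreign tax credit €10,000 → €19,280

Tentative minimum tax:
  Base (reported book profit): €372,600
  Exemption: €41,000 − 25% × (€372,600 − €341,000) = €41,000 − €7,900 = €33,100
  Base: €372,600 − €33,100 = €339,500
  €339,500 × 10% = €33,950

Excess of tentative minimum tax over standard income tax: €33,950 − €19,280 = €14,670.

€14,670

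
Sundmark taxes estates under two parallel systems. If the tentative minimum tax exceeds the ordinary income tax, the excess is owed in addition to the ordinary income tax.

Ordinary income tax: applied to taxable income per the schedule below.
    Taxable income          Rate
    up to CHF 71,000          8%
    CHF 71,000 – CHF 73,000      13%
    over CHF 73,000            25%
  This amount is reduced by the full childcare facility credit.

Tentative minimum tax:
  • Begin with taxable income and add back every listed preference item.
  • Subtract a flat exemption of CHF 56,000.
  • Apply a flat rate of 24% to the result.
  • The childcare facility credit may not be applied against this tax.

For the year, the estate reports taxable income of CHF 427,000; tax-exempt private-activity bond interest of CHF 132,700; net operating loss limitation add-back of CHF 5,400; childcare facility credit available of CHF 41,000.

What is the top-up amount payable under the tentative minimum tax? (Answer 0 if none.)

CHF 68,744

Ordinary income tax:
  CHF 71,000 × 8% = CHF 5,680
  CHF 2,000 × 13% = CHF 260
  CHF 354,000 × 25% = CHF 88,500
  → CHF 94,440
  Less childcare facility credit CHF 41,000 → CHF 53,440

Tentative minimum tax:
  Adjusted income: CHF 427,000 + CHF 132,700 + CHF 5,400 = CHF 565,100
  Less exemption CHF 56,000 → base CHF 509,100
  CHF 509,100 × 24% = CHF 122,184

Excess of tentative minimum tax over ordinary income tax: CHF 122,184 − CHF 53,440 = CHF 68,744.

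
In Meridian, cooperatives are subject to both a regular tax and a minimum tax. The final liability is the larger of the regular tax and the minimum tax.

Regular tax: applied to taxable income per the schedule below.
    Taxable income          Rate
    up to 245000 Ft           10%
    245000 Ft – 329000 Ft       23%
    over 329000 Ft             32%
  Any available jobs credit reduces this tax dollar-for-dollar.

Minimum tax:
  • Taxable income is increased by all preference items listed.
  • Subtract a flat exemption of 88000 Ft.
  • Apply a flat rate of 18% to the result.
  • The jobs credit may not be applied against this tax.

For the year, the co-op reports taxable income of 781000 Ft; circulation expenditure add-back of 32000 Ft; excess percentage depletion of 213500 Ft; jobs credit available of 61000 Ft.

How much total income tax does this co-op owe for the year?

168930 Ft

Minimum tax:
  Adjusted income: 781000 Ft + 32000 Ft + 213500 Ft = 1026500 Ft
  Less exemption 88000 Ft → base 938500 Ft
  938500 Ft × 18% = 168930 Ft

Regular tax:
  245000 Ft × 10% = 24500 Ft
  84000 Ft × 23% = 19320 Ft
  452000 Ft × 32% = 144640 Ft
  → 188460 Ft
  Less jobs credit 61000 Ft → 127460 Ft

168930 Ft > 127460 Ft, so the minimum tax is the binding amount.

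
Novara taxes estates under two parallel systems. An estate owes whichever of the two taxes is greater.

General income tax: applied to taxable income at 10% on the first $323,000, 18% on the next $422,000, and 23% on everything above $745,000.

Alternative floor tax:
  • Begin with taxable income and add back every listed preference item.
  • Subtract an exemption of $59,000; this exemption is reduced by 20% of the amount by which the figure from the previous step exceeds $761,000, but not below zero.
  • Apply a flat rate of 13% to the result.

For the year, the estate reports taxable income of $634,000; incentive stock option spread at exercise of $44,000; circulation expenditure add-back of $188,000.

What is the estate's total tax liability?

Alternative floor tax:
  Adjusted income: $634,000 + $44,000 + $188,000 = $866,000
  Exemption: $59,000 − 20% × ($866,000 − $761,000) = $59,000 − $21,000 = $38,000
  Base: $866,000 − $38,000 = $828,000
  $828,000 × 13% = $107,640

General income tax:
  $323,000 × 10% = $32,300
  $311,000 × 18% = $55,980
  → $88,280

$107,640 > $88,280, so the alternative floor tax is the binding amount.

$107,640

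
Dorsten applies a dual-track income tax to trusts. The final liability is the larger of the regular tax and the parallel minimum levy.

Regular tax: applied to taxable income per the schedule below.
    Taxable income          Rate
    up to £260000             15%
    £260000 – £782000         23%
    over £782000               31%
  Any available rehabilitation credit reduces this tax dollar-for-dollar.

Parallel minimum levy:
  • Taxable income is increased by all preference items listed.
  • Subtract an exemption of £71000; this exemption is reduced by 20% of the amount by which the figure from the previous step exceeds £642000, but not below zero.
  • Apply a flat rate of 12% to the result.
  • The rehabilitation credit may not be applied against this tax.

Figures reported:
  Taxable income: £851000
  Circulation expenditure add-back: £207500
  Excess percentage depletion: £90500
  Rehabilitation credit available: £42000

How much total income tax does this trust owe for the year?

£138450

Regular tax:
  £260000 × 15% = £39000
  £522000 × 23% = £120060
  £69000 × 31% = £21390
  → £180450
  Less rehabilitation credit £42000 → £138450

Parallel minimum levy:
  Adjusted income: £851000 + £207500 + £90500 = £1149000
  Exemption: 20% × (£1149000 − £642000) = £101400 ≥ £71000, so the exemption is fully phased out
  Base: £1149000 − £0 = £1149000
  £1149000 × 12% = £137880

£138450 > £137880, so the regular tax governs.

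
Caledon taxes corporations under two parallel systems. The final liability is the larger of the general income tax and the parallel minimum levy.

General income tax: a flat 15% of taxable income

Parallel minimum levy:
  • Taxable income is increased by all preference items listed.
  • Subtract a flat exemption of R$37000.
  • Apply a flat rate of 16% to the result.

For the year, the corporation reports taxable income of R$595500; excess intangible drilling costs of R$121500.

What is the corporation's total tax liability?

R$108800

General income tax:
  R$595500 × 15% = R$89325

Parallel minimum levy:
  Adjusted income: R$595500 + R$121500 = R$717000
  Less exemption R$37000 → base R$680000
  R$680000 × 16% = R$108800

R$108800 > R$89325, so the parallel minimum levy is the binding amount.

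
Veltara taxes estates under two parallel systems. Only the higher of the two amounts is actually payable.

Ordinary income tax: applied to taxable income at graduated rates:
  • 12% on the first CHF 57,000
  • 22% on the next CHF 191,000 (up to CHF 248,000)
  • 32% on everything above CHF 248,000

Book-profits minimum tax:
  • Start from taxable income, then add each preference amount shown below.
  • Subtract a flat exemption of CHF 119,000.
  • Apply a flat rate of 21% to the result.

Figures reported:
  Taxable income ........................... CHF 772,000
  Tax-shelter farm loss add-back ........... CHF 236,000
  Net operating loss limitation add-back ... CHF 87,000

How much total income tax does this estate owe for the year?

Ordinary income tax:
  CHF 57,000 × 12% = CHF 6,840
  CHF 191,000 × 22% = CHF 42,020
  CHF 524,000 × 32% = CHF 167,680
  → CHF 216,540

Book-profits minimum tax:
  Adjusted income: CHF 772,000 + CHF 236,000 + CHF 87,000 = CHF 1,095,000
  Less exemption CHF 119,000 → base CHF 976,000
  CHF 976,000 × 21% = CHF 204,960

CHF 216,540 > CHF 204,960, so the ordinary income tax governs.

CHF 216,540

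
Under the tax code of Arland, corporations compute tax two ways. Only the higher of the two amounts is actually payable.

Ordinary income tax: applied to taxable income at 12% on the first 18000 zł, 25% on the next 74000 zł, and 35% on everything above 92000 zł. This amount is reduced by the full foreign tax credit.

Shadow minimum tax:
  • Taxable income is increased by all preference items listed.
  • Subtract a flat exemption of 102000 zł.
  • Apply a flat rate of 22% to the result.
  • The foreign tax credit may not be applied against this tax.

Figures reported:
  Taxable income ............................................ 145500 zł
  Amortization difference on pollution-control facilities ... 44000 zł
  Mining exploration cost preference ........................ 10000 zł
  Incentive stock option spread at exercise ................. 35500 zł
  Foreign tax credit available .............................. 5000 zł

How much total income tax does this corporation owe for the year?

Shadow minimum tax:
  Adjusted income: 145500 zł + 44000 zł + 10000 zł + 35500 zł = 235000 zł
  Less exemption 102000 zł → base 133000 zł
  133000 zł × 22% = 29260 zł

Ordinary income tax:
  18000 zł × 12% = 2160 zł
  74000 zł × 25% = 18500 zł
  53500 zł × 35% = 18725 zł
  → 39385 zł
  Less foreign tax credit 5000 zł → 34385 zł

34385 zł > 29260 zł, so the ordinary income tax governs.

34385 zł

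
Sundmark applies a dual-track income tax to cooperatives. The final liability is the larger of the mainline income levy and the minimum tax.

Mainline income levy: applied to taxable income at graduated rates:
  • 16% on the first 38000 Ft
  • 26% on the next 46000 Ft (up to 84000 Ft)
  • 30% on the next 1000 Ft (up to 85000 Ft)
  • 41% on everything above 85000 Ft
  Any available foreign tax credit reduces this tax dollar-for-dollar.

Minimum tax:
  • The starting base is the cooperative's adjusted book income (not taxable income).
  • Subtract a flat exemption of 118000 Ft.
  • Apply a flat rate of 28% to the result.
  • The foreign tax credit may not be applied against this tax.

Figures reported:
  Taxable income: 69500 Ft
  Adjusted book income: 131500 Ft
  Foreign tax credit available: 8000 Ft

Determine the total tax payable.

Mainline income levy:
  38000 Ft × 16% = 6080 Ft
  31500 Ft × 26% = 8190 Ft
  → 14270 Ft
  Less foreign tax credit 8000 Ft → 6270 Ft

Minimum tax:
  Base (adjusted book income): 131500 Ft
  Less exemption 118000 Ft → base 13500 Ft
  13500 Ft × 28% = 3780 Ft

6270 Ft > 3780 Ft, so the mainline income levy governs.

6270 Ft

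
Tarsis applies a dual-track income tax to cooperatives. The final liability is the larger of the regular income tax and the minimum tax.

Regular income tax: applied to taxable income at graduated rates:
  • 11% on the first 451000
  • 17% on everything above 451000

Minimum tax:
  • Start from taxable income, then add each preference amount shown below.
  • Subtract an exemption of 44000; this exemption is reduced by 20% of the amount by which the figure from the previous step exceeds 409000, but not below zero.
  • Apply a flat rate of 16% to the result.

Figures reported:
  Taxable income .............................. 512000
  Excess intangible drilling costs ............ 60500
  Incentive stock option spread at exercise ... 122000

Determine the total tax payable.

Regular income tax:
  451000 × 11% = 49610
  61000 × 17% = 10370
  → 59980

Minimum tax:
  Adjusted income: 512000 + 60500 + 122000 = 694500
  Exemption: 20% × (694500 − 409000) = 57100 ≥ 44000, so the exemption is fully phased out
  Base: 694500 − 0 = 694500
  694500 × 16% = 111120

111120 > 59980, so the minimum tax is the binding amount.

111120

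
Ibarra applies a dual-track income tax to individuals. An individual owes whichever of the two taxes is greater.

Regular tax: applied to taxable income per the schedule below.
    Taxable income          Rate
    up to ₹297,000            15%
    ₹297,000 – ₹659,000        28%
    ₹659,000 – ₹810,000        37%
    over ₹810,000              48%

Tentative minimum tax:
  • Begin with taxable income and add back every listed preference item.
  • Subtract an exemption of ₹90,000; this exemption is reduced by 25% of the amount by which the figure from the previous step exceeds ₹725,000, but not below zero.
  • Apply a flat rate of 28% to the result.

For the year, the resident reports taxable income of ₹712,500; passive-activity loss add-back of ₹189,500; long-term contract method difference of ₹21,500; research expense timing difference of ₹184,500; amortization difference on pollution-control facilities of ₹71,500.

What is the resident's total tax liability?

₹330,260

Tentative minimum tax:
  Adjusted income: ₹712,500 + ₹189,500 + ₹21,500 + ₹184,500 + ₹71,500 = ₹1,179,500
  Exemption: 25% × (₹1,179,500 − ₹725,000) = ₹113,625 ≥ ₹90,000, so the exemption is fully phased out
  Base: ₹1,179,500 − ₹0 = ₹1,179,500
  ₹1,179,500 × 28% = ₹330,260

Regular tax:
  ₹297,000 × 15% = ₹44,550
  ₹362,000 × 28% = ₹101,360
  ₹53,500 × 37% = ₹19,795
  → ₹165,705

₹330,260 > ₹165,705, so the tentative minimum tax is the binding amount.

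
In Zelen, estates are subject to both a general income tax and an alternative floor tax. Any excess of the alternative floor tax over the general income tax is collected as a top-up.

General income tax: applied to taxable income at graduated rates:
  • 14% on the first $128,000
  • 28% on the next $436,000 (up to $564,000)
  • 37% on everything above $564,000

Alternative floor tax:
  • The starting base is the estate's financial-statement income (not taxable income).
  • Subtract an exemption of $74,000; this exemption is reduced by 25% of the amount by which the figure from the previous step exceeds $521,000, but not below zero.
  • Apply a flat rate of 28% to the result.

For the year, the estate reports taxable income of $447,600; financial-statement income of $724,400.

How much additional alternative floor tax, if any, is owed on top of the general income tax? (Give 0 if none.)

General income tax:
  $128,000 × 14% = $17,920
  $319,600 × 28% = $89,488
  → $107,408

Alternative floor tax:
  Base (financial-statement income): $724,400
  Exemption: $74,000 − 25% × ($724,400 − $521,000) = $74,000 − $50,850 = $23,150
  Base: $724,400 − $23,150 = $701,250
  $701,250 × 28% = $196,350

Excess of alternative floor tax over general income tax: $196,350 − $107,408 = $88,942.

$88,942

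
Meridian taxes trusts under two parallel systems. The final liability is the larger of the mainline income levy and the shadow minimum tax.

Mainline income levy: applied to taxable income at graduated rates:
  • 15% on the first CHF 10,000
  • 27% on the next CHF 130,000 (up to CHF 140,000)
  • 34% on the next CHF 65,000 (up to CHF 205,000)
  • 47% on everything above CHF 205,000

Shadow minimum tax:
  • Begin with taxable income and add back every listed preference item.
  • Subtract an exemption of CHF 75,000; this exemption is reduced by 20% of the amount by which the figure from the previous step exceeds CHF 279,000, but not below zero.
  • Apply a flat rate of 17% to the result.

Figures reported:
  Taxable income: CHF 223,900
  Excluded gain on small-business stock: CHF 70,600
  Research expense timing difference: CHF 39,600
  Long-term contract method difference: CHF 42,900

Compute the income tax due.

Shadow minimum tax:
  Adjusted income: CHF 223,900 + CHF 70,600 + CHF 39,600 + CHF 42,900 = CHF 377,000
  Exemption: CHF 75,000 − 20% × (CHF 377,000 − CHF 279,000) = CHF 75,000 − CHF 19,600 = CHF 55,400
  Base: CHF 377,000 − CHF 55,400 = CHF 321,600
  CHF 321,600 × 17% = CHF 54,672

Mainline income levy:
  CHF 10,000 × 15% = CHF 1,500
  CHF 130,000 × 27% = CHF 35,100
  CHF 65,000 × 34% = CHF 22,100
  CHF 18,900 × 47% = CHF 8,883
  → CHF 67,583

CHF 67,583 > CHF 54,672, so the mainline income levy governs.

CHF 67,583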